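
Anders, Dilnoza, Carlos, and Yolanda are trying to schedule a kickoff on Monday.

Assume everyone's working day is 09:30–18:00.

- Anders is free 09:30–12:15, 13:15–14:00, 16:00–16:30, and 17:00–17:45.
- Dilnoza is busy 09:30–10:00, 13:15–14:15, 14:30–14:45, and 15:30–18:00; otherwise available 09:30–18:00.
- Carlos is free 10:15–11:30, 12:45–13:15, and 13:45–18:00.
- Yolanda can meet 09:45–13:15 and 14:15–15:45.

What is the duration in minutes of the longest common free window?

Dilnoza free within 09:30–18:00: 10:00–13:15, 14:15–14:30, 14:45–15:30.
Anders ∩ Dilnoza: 10:00–12:15.
Anders ∩ Dilnoza ∩ Carlos: 10:15–11:30.
Anders ∩ Dilnoza ∩ Carlos ∩ Yolanda: 10:15–11:30.
Single common window of 75 minutes.

75 minutes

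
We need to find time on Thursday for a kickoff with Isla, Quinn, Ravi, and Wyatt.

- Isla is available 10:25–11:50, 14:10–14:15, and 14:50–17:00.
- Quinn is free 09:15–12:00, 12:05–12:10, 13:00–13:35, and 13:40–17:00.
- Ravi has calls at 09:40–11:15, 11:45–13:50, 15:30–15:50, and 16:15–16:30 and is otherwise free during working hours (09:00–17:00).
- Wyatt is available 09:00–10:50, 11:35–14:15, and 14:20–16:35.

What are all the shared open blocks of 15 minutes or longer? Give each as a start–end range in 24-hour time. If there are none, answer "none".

Ravi free within 09:00–17:00: 09:00–09:40, 11:15–11:45, 13:50–15:30, 15:50–16:15, 16:30–17:00.
Isla ∩ Quinn: 10:25–11:50, 14:10–14:15, 14:50–17:00.
Isla ∩ Quinn ∩ Ravi: 11:15–11:45, 14:10–14:15, 14:50–15:30, 15:50–16:15, 16:30–17:00.
Isla ∩ Quinn ∩ Ravi ∩ Wyatt: 11:35–11:45, 14:10–14:15, 14:50–15:30, 15:50–16:15, 16:30–16:35.
Windows ≥ 15 min: 14:50–15:30, 15:50–16:15.

14:50–15:30, 15:50–16:15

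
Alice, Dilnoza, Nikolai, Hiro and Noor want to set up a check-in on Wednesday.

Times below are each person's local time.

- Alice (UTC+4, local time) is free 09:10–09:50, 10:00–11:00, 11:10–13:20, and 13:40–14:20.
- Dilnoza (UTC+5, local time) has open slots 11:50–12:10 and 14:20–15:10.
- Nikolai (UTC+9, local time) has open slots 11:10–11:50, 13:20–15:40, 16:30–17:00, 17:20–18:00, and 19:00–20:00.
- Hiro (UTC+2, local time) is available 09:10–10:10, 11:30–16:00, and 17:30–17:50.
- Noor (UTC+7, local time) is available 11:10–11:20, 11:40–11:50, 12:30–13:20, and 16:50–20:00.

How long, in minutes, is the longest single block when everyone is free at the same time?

10 minutes

Alice → UTC: 05:10–05:50, 06:00–07:00, 07:10–09:20, 09:40–10:20.
Dilnoza → UTC: 06:50–07:10, 09:20–10:10.
Nikolai → UTC: 02:10–02:50, 04:20–06:40, 07:30–08:00, 08:20–09:00, 10:00–11:00.
Hiro → UTC: 07:10–08:10, 09:30–14:00, 15:30–15:50.
Noor → UTC: 04:10–04:20, 04:40–04:50, 05:30–06:20, 09:50–13:00.
Alice ∩ Dilnoza: 06:50–07:00, 09:40–10:10.
Alice ∩ Dilnoza ∩ Nikolai: 10:00–10:10.
Alice ∩ Dilnoza ∩ Nikolai ∩ Hiro: 10:00–10:10.
Alice ∩ Dilnoza ∩ Nikolai ∩ Hiro ∩ Noor: 10:00–10:10.
Single common window of 10 minutes.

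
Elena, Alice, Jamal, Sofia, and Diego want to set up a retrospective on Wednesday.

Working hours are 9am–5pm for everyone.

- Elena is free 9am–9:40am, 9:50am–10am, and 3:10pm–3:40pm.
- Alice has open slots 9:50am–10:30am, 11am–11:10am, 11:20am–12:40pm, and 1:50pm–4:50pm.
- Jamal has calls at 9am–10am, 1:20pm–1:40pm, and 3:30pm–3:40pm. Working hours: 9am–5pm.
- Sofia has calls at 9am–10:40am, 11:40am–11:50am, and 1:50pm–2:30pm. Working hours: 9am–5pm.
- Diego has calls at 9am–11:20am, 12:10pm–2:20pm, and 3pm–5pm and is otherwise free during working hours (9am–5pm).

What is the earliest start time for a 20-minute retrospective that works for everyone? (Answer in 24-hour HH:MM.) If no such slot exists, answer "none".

none

Jamal free within 09:00–17:00: 10:00–13:20, 13:40–15:30, 15:40–17:00.
Sofia free within 09:00–17:00: 10:40–11:40, 11:50–13:50, 14:30–17:00.
Diego free within 09:00–17:00: 11:20–12:10, 14:20–15:00.
Elena ∩ Alice: 09:50–10:00, 15:10–15:40.
Elena ∩ Alice ∩ Jamal: 15:10–15:30.
Elena ∩ Alice ∩ Jamal ∩ Sofia: 15:10–15:30.
Elena ∩ Alice ∩ Jamal ∩ Sofia ∩ Diego: (none).
Windows ≥ 20 min: (none).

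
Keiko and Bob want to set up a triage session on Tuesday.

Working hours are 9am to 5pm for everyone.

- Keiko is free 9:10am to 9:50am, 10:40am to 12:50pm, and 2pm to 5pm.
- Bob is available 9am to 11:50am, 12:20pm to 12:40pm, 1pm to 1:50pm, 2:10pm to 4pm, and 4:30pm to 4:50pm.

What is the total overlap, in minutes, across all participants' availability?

260 minutes

Keiko ∩ Bob: 09:10–09:50, 10:40–11:50, 12:20–12:40, 14:10–16:00, 16:30–16:50.
Total common minutes: 40 + 70 + 20 + 110 + 20 = 260.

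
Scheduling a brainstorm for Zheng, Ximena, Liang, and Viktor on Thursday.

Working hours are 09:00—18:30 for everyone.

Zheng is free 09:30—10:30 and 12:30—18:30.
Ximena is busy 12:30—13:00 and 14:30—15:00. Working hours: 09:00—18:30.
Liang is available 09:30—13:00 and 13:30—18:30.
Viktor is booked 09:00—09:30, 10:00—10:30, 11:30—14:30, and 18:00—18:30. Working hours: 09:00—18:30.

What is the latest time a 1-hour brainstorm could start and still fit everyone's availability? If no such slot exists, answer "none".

17:00

Ximena free within 09:00–18:30: 09:00–12:30, 13:00–14:30, 15:00–18:30.
Viktor free within 09:00–18:30: 09:30–10:00, 10:30–11:30, 14:30–18:00.
Zheng ∩ Ximena: 09:30–10:30, 13:00–14:30, 15:00–18:30.
Zheng ∩ Ximena ∩ Liang: 09:30–10:30, 13:30–14:30, 15:00–18:30.
Zheng ∩ Ximena ∩ Liang ∩ Viktor: 09:30–10:00, 15:00–18:00.
Windows ≥ 60 min: 15:00–18:00.
Latest start in the last window 15:00–18:00 is 18:00 − 60 min = 17:00.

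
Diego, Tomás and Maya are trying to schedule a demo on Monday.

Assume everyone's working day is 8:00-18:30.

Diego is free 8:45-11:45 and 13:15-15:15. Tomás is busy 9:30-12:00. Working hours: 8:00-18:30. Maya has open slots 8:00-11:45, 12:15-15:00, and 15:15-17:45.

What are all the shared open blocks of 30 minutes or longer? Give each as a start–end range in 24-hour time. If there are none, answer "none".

08:45–09:30, 13:15–15:00

Tomás free within 08:00–18:30: 08:00–09:30, 12:00–18:30.
Diego ∩ Tomás: 08:45–09:30, 13:15–15:15.
Diego ∩ Tomás ∩ Maya: 08:45–09:30, 13:15–15:00.
Windows ≥ 30 min: 08:45–09:30, 13:15–15:00.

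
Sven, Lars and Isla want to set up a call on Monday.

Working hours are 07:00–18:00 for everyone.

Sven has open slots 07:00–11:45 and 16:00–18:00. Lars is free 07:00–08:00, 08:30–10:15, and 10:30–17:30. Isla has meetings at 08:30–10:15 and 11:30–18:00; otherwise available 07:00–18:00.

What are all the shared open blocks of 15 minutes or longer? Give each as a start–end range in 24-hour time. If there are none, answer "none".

07:00–08:00, 10:30–11:30

Isla free within 07:00–18:00: 07:00–08:30, 10:15–11:30.
Sven ∩ Lars: 07:00–08:00, 08:30–10:15, 10:30–11:45, 16:00–17:30.
Sven ∩ Lars ∩ Isla: 07:00–08:00, 10:30–11:30.
Windows ≥ 15 min: 07:00–08:00, 10:30–11:30.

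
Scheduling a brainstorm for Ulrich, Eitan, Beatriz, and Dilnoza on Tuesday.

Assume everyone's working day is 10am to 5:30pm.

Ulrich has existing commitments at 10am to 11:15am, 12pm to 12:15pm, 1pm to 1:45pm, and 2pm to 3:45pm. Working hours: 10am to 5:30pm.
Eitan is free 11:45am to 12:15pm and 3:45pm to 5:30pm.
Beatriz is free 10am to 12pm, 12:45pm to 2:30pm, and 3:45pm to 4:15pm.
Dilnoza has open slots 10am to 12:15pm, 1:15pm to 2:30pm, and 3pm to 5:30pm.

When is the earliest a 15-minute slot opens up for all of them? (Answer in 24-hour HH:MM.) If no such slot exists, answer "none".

11:45

Ulrich free within 10:00–17:30: 11:15–12:00, 12:15–13:00, 13:45–14:00, 15:45–17:30.
Ulrich ∩ Eitan: 11:45–12:00, 15:45–17:30.
Ulrich ∩ Eitan ∩ Beatriz: 11:45–12:00, 15:45–16:15.
Ulrich ∩ Eitan ∩ Beatriz ∩ Dilnoza: 11:45–12:00, 15:45–16:15.
Windows ≥ 15 min: 11:45–12:00, 15:45–16:15.
Earliest such window starts at 11:45.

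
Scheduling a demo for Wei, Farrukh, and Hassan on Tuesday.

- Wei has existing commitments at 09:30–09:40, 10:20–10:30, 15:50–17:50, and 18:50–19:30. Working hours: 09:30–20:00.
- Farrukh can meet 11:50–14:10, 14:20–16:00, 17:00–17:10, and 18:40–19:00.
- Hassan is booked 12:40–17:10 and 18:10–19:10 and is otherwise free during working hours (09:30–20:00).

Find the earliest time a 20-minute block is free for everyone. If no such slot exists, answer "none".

Wei free within 09:30–20:00: 09:40–10:20, 10:30–15:50, 17:50–18:50, 19:30–20:00.
Hassan free within 09:30–20:00: 09:30–12:40, 17:10–18:10, 19:10–20:00.
Wei ∩ Farrukh: 11:50–14:10, 14:20–15:50, 18:40–18:50.
Wei ∩ Farrukh ∩ Hassan: 11:50–12:40.
Windows ≥ 20 min: 11:50–12:40.
Earliest such window starts at 11:50.

11:50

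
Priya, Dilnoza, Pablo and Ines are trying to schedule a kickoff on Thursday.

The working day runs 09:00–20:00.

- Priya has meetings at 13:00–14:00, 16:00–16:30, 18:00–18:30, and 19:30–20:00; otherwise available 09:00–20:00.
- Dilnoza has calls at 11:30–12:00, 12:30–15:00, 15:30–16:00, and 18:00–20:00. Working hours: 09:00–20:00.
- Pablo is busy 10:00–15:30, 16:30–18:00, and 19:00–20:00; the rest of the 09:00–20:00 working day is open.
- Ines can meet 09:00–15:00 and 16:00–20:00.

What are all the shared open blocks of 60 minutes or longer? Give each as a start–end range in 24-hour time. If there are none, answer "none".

09:00–10:00

Priya free within 09:00–20:00: 09:00–13:00, 14:00–16:00, 16:30–18:00, 18:30–19:30.
Dilnoza free within 09:00–20:00: 09:00–11:30, 12:00–12:30, 15:00–15:30, 16:00–18:00.
Pablo free within 09:00–20:00: 09:00–10:00, 15:30–16:30, 18:00–19:00.
Priya ∩ Dilnoza: 09:00–11:30, 12:00–12:30, 15:00–15:30, 16:30–18:00.
Priya ∩ Dilnoza ∩ Pablo: 09:00–10:00.
Priya ∩ Dilnoza ∩ Pablo ∩ Ines: 09:00–10:00.
Windows ≥ 60 min: 09:00–10:00.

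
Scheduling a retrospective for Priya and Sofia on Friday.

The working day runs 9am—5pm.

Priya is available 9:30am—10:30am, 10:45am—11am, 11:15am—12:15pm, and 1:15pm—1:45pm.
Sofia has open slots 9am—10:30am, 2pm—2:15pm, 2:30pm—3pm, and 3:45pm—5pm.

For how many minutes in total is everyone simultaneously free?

Priya ∩ Sofia: 09:30–10:30.
Total common minutes: 60.

60 minutes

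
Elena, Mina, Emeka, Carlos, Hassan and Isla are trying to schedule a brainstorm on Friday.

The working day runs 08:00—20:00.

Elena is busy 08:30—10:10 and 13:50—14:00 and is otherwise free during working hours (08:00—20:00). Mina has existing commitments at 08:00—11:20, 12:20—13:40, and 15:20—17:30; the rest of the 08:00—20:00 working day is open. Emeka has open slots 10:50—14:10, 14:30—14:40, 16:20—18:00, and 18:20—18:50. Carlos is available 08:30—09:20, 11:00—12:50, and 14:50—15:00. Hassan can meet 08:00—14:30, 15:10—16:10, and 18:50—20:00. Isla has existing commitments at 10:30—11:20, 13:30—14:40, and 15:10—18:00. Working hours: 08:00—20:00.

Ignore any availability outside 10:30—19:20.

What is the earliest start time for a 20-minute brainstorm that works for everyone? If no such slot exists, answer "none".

11:20

Elena free within 08:00–20:00: 08:00–08:30, 10:10–13:50, 14:00–20:00.
Mina free within 08:00–20:00: 11:20–12:20, 13:40–15:20, 17:30–20:00.
Isla free within 08:00–20:00: 08:00–10:30, 11:20–13:30, 14:40–15:10, 18:00–20:00.
Elena ∩ Mina: 11:20–12:20, 13:40–13:50, 14:00–15:20, 17:30–20:00.
Elena ∩ Mina ∩ Emeka: 11:20–12:20, 13:40–13:50, 14:00–14:10, 14:30–14:40, 17:30–18:00, 18:20–18:50.
Elena ∩ Mina ∩ Emeka ∩ Carlos: 11:20–12:20.
Elena ∩ Mina ∩ Emeka ∩ Carlos ∩ Hassan: 11:20–12:20.
Elena ∩ Mina ∩ Emeka ∩ Carlos ∩ Hassan ∩ Isla: 11:20–12:20.
Restricted to 10:30–19:20: 11:20–12:20.
Windows ≥ 20 min: 11:20–12:20.
Earliest such window starts at 11:20.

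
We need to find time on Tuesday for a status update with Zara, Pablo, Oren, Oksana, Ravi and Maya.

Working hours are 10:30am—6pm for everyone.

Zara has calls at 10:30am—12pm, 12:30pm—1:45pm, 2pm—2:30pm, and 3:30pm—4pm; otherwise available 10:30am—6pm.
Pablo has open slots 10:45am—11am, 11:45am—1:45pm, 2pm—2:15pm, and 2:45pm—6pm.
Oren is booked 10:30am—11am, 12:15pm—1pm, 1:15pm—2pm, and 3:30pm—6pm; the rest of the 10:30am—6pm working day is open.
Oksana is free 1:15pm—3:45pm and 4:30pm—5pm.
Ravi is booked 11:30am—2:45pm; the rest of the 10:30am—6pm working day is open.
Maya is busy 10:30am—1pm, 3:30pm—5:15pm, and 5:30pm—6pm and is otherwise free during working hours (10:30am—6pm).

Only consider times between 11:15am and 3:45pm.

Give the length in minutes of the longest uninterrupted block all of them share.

Zara free within 10:30–18:00: 12:00–12:30, 13:45–14:00, 14:30–15:30, 16:00–18:00.
Oren free within 10:30–18:00: 11:00–12:15, 13:00–13:15, 14:00–15:30.
Ravi free within 10:30–18:00: 10:30–11:30, 14:45–18:00.
Maya free within 10:30–18:00: 13:00–15:30, 17:15–17:30.
Zara ∩ Pablo: 12:00–12:30, 14:45–15:30, 16:00–18:00.
Zara ∩ Pablo ∩ Oren: 12:00–12:15, 14:45–15:30.
Zara ∩ Pablo ∩ Oren ∩ Oksana: 14:45–15:30.
Zara ∩ Pablo ∩ Oren ∩ Oksana ∩ Ravi: 14:45–15:30.
Zara ∩ Pablo ∩ Oren ∩ Oksana ∩ Ravi ∩ Maya: 14:45–15:30.
Restricted to 11:15–15:45: 14:45–15:30.
Single common window of 45 minutes.

45 minutes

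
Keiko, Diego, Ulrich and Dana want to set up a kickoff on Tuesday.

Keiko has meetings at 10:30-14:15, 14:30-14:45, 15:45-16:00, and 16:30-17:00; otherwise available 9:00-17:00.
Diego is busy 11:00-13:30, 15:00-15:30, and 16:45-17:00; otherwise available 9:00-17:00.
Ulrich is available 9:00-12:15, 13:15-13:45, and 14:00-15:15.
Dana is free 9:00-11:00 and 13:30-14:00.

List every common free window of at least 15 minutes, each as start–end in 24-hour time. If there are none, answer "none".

Keiko free within 09:00–17:00: 09:00–10:30, 14:15–14:30, 14:45–15:45, 16:00–16:30.
Diego free within 09:00–17:00: 09:00–11:00, 13:30–15:00, 15:30–16:45.
Keiko ∩ Diego: 09:00–10:30, 14:15–14:30, 14:45–15:00, 15:30–15:45, 16:00–16:30.
Keiko ∩ Diego ∩ Ulrich: 09:00–10:30, 14:15–14:30, 14:45–15:00.
Keiko ∩ Diego ∩ Ulrich ∩ Dana: 09:00–10:30.
Windows ≥ 15 min: 09:00–10:30.

09:00–10:30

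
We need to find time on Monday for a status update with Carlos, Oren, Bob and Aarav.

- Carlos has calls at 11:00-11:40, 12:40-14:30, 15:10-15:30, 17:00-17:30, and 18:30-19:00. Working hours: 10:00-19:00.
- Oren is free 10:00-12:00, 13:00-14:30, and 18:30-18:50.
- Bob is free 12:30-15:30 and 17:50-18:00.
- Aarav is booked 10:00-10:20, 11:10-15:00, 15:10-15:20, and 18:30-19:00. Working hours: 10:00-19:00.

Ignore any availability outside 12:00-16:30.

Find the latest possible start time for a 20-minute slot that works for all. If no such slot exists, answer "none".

none

Carlos free within 10:00–19:00: 10:00–11:00, 11:40–12:40, 14:30–15:10, 15:30–17:00, 17:30–18:30.
Aarav free within 10:00–19:00: 10:20–11:10, 15:00–15:10, 15:20–18:30.
Carlos ∩ Oren: 10:00–11:00, 11:40–12:00.
Carlos ∩ Oren ∩ Bob: (none).
Carlos ∩ Oren ∩ Bob ∩ Aarav: (none).
Restricted to 12:00–16:30: (none).
Windows ≥ 20 min: (none).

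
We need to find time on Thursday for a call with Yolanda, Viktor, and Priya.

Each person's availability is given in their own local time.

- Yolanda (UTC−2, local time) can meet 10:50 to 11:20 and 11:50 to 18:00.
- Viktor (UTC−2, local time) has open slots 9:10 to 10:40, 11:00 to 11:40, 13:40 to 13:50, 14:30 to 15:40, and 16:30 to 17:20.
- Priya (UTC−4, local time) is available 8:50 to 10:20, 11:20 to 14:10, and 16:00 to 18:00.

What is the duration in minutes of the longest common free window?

70 minutes

Yolanda → UTC: 12:50–13:20, 13:50–20:00.
Viktor → UTC: 11:10–12:40, 13:00–13:40, 15:40–15:50, 16:30–17:40, 18:30–19:20.
Priya → UTC: 12:50–14:20, 15:20–18:10, 20:00–22:00.
Yolanda ∩ Viktor: 13:00–13:20, 15:40–15:50, 16:30–17:40, 18:30–19:20.
Yolanda ∩ Viktor ∩ Priya: 13:00–13:20, 15:40–15:50, 16:30–17:40.
Common window lengths: 20, 10, 70 min; longest is 70.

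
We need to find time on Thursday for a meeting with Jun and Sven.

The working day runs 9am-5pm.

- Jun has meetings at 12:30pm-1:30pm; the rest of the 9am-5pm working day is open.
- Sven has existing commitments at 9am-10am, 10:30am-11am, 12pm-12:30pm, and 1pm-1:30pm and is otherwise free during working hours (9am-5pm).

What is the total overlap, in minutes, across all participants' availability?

Jun free within 09:00–17:00: 09:00–12:30, 13:30–17:00.
Sven free within 09:00–17:00: 10:00–10:30, 11:00–12:00, 12:30–13:00, 13:30–17:00.
Jun ∩ Sven: 10:00–10:30, 11:00–12:00, 13:30–17:00.
Total common minutes: 30 + 60 + 210 = 300.

300 minutes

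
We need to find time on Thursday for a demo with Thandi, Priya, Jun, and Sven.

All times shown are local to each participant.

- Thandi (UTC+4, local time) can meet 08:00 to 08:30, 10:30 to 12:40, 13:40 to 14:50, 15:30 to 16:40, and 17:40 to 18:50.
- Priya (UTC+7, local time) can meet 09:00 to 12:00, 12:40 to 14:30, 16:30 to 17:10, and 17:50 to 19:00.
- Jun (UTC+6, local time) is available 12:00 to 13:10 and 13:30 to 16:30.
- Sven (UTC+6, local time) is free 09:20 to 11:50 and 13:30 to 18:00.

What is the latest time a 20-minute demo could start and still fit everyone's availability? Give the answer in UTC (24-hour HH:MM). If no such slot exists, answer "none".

Thandi → UTC: 04:00–04:30, 06:30–08:40, 09:40–10:50, 11:30–12:40, 13:40–14:50.
Priya → UTC: 02:00–05:00, 05:40–07:30, 09:30–10:10, 10:50–12:00.
Jun → UTC: 06:00–07:10, 07:30–10:30.
Sven → UTC: 03:20–05:50, 07:30–12:00.
Thandi ∩ Priya: 04:00–04:30, 06:30–07:30, 09:40–10:10, 11:30–12:00.
Thandi ∩ Priya ∩ Jun: 06:30–07:10, 09:40–10:10.
Thandi ∩ Priya ∩ Jun ∩ Sven: 09:40–10:10.
Windows ≥ 20 min: 09:40–10:10.
Latest start in the last window 09:40–10:10 is 10:10 − 20 min = 09:50.

09:50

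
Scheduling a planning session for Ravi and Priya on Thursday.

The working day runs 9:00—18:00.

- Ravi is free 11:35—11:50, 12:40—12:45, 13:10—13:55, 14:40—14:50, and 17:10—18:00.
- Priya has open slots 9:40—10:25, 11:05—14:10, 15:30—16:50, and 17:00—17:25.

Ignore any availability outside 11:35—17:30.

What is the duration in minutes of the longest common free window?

Ravi ∩ Priya: 11:35–11:50, 12:40–12:45, 13:10–13:55, 17:10–17:25.
Restricted to 11:35–17:30: 11:35–11:50, 12:40–12:45, 13:10–13:55, 17:10–17:25.
Common window lengths: 15, 5, 45, 15 min; longest is 45.

45 minutes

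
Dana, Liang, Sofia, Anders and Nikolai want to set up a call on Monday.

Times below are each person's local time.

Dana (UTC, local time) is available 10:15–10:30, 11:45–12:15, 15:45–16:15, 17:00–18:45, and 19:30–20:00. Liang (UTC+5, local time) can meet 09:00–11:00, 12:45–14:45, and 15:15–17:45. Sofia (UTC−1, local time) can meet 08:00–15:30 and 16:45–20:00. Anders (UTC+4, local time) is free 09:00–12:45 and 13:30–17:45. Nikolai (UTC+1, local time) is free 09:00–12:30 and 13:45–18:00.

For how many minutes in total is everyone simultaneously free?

15 minutes

Dana → UTC: 10:15–10:30, 11:45–12:15, 15:45–16:15, 17:00–18:45, 19:30–20:00.
Liang → UTC: 04:00–06:00, 07:45–09:45, 10:15–12:45.
Sofia → UTC: 09:00–16:30, 17:45–21:00.
Anders → UTC: 05:00–08:45, 09:30–13:45.
Nikolai → UTC: 08:00–11:30, 12:45–17:00.
Dana ∩ Liang: 10:15–10:30, 11:45–12:15.
Dana ∩ Liang ∩ Sofia: 10:15–10:30, 11:45–12:15.
Dana ∩ Liang ∩ Sofia ∩ Anders: 10:15–10:30, 11:45–12:15.
Dana ∩ Liang ∩ Sofia ∩ Anders ∩ Nikolai: 10:15–10:30.
Total common minutes: 15.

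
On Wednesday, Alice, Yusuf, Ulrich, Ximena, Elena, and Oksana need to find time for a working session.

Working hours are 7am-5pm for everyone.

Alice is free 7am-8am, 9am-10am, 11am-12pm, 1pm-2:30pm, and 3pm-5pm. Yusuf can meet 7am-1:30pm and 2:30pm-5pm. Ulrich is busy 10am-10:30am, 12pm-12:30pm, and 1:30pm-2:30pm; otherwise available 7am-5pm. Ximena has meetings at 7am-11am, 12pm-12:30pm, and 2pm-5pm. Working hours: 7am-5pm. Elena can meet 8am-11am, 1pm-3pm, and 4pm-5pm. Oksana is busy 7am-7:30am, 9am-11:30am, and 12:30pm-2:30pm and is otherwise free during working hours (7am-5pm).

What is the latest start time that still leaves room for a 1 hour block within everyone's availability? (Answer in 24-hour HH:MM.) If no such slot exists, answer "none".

none

Ulrich free within 07:00–17:00: 07:00–10:00, 10:30–12:00, 12:30–13:30, 14:30–17:00.
Ximena free within 07:00–17:00: 11:00–12:00, 12:30–14:00.
Oksana free within 07:00–17:00: 07:30–09:00, 11:30–12:30, 14:30–17:00.
Alice ∩ Yusuf: 07:00–08:00, 09:00–10:00, 11:00–12:00, 13:00–13:30, 15:00–17:00.
Alice ∩ Yusuf ∩ Ulrich: 07:00–08:00, 09:00–10:00, 11:00–12:00, 13:00–13:30, 15:00–17:00.
Alice ∩ Yusuf ∩ Ulrich ∩ Ximena: 11:00–12:00, 13:00–13:30.
Alice ∩ Yusuf ∩ Ulrich ∩ Ximena ∩ Elena: 13:00–13:30.
Alice ∩ Yusuf ∩ Ulrich ∩ Ximena ∩ Elena ∩ Oksana: (none).
Windows ≥ 60 min: (none).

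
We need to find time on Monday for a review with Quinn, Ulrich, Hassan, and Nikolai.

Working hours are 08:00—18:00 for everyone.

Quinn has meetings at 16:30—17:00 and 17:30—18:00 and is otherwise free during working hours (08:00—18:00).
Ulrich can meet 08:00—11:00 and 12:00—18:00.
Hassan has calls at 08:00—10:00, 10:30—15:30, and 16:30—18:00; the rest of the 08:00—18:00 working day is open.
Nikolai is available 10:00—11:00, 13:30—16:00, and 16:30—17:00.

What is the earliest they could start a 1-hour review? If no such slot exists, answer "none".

none

Quinn free within 08:00–18:00: 08:00–16:30, 17:00–17:30.
Hassan free within 08:00–18:00: 10:00–10:30, 15:30–16:30.
Quinn ∩ Ulrich: 08:00–11:00, 12:00–16:30, 17:00–17:30.
Quinn ∩ Ulrich ∩ Hassan: 10:00–10:30, 15:30–16:30.
Quinn ∩ Ulrich ∩ Hassan ∩ Nikolai: 10:00–10:30, 15:30–16:00.
Windows ≥ 60 min: (none).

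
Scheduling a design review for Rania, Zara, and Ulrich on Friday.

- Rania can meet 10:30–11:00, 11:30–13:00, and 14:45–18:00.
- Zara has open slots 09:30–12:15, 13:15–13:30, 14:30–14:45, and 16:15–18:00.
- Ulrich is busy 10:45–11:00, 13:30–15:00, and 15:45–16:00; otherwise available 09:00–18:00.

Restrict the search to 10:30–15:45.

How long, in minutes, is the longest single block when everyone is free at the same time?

Ulrich free within 09:00–18:00: 09:00–10:45, 11:00–13:30, 15:00–15:45, 16:00–18:00.
Rania ∩ Zara: 10:30–11:00, 11:30–12:15, 16:15–18:00.
Rania ∩ Zara ∩ Ulrich: 10:30–10:45, 11:30–12:15, 16:15–18:00.
Restricted to 10:30–15:45: 10:30–10:45, 11:30–12:15.
Common window lengths: 15, 45 min; longest is 45.

45 minutes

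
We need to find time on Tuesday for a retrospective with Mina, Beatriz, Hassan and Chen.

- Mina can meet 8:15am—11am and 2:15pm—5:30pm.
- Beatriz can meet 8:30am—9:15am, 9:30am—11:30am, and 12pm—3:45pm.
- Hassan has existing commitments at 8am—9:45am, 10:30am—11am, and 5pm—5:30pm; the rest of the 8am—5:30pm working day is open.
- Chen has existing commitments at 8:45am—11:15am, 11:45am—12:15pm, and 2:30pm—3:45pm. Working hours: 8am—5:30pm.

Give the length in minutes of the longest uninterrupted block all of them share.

15 minutes

Hassan free within 08:00–17:30: 09:45–10:30, 11:00–17:00.
Chen free within 08:00–17:30: 08:00–08:45, 11:15–11:45, 12:15–14:30, 15:45–17:30.
Mina ∩ Beatriz: 08:30–09:15, 09:30–11:00, 14:15–15:45.
Mina ∩ Beatriz ∩ Hassan: 09:45–10:30, 14:15–15:45.
Mina ∩ Beatriz ∩ Hassan ∩ Chen: 14:15–14:30.
Single common window of 15 minutes.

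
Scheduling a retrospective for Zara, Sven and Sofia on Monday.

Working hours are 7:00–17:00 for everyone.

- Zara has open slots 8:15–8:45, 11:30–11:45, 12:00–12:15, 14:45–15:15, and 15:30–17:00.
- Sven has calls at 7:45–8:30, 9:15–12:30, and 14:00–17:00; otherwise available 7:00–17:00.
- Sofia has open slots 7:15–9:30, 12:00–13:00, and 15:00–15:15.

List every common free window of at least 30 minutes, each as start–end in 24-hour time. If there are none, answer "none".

Sven free within 07:00–17:00: 07:00–07:45, 08:30–09:15, 12:30–14:00.
Zara ∩ Sven: 08:30–08:45.
Zara ∩ Sven ∩ Sofia: 08:30–08:45.
Windows ≥ 30 min: (none).

none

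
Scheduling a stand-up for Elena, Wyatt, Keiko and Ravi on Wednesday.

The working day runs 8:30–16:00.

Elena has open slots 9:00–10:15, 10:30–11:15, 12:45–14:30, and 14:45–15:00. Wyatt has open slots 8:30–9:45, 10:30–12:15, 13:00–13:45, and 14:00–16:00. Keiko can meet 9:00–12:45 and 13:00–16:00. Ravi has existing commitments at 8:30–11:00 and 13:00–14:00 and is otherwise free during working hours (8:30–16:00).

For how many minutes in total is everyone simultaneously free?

Ravi free within 08:30–16:00: 11:00–13:00, 14:00–16:00.
Elena ∩ Wyatt: 09:00–09:45, 10:30–11:15, 13:00–13:45, 14:00–14:30, 14:45–15:00.
Elena ∩ Wyatt ∩ Keiko: 09:00–09:45, 10:30–11:15, 13:00–13:45, 14:00–14:30, 14:45–15:00.
Elena ∩ Wyatt ∩ Keiko ∩ Ravi: 11:00–11:15, 14:00–14:30, 14:45–15:00.
Total common minutes: 15 + 30 + 15 = 60.

60 minutes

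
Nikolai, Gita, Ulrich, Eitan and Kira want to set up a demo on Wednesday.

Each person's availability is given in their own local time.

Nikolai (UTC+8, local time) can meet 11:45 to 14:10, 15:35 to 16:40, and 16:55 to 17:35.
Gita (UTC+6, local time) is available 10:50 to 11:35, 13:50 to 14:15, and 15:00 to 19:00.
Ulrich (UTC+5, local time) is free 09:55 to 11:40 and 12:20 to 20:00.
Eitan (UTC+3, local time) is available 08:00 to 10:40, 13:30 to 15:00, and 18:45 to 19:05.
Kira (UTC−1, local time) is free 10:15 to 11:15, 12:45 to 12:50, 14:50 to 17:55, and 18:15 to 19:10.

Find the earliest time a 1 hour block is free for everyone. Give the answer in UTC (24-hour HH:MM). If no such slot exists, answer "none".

Nikolai → UTC: 03:45–06:10, 07:35–08:40, 08:55–09:35.
Gita → UTC: 04:50–05:35, 07:50–08:15, 09:00–13:00.
Ulrich → UTC: 04:55–06:40, 07:20–15:00.
Eitan → UTC: 05:00–07:40, 10:30–12:00, 15:45–16:05.
Kira → UTC: 11:15–12:15, 13:45–13:50, 15:50–18:55, 19:15–20:10.
Nikolai ∩ Gita: 04:50–05:35, 07:50–08:15, 09:00–09:35.
Nikolai ∩ Gita ∩ Ulrich: 04:55–05:35, 07:50–08:15, 09:00–09:35.
Nikolai ∩ Gita ∩ Ulrich ∩ Eitan: 05:00–05:35.
Nikolai ∩ Gita ∩ Ulrich ∩ Eitan ∩ Kira: (none).
Windows ≥ 60 min: (none).

none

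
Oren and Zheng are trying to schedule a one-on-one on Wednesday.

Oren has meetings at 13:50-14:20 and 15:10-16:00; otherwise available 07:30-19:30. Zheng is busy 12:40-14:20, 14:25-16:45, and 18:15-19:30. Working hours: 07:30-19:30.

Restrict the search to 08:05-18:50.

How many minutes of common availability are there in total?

Oren free within 07:30–19:30: 07:30–13:50, 14:20–15:10, 16:00–19:30.
Zheng free within 07:30–19:30: 07:30–12:40, 14:20–14:25, 16:45–18:15.
Oren ∩ Zheng: 07:30–12:40, 14:20–14:25, 16:45–18:15.
Restricted to 08:05–18:50: 08:05–12:40, 14:20–14:25, 16:45–18:15.
Total common minutes: 275 + 5 + 90 = 370.

370 minutes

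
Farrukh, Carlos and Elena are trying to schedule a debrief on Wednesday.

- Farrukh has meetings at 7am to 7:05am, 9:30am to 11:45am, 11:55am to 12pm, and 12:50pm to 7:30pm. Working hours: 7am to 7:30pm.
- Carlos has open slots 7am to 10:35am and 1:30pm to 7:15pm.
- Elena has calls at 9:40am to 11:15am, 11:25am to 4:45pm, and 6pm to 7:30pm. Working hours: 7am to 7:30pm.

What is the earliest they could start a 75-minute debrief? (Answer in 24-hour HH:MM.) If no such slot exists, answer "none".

07:05

Farrukh free within 07:00–19:30: 07:05–09:30, 11:45–11:55, 12:00–12:50.
Elena free within 07:00–19:30: 07:00–09:40, 11:15–11:25, 16:45–18:00.
Farrukh ∩ Carlos: 07:05–09:30.
Farrukh ∩ Carlos ∩ Elena: 07:05–09:30.
Windows ≥ 75 min: 07:05–09:30.
Earliest such window starts at 07:05.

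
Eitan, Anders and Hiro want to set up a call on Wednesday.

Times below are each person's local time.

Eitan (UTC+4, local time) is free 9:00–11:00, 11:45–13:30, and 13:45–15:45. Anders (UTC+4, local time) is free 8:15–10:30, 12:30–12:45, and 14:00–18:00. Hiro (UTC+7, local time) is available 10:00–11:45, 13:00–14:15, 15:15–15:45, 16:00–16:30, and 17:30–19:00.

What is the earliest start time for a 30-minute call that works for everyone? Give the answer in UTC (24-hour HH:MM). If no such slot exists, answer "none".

Eitan → UTC: 05:00–07:00, 07:45–09:30, 09:45–11:45.
Anders → UTC: 04:15–06:30, 08:30–08:45, 10:00–14:00.
Hiro → UTC: 03:00–04:45, 06:00–07:15, 08:15–08:45, 09:00–09:30, 10:30–12:00.
Eitan ∩ Anders: 05:00–06:30, 08:30–08:45, 10:00–11:45.
Eitan ∩ Anders ∩ Hiro: 06:00–06:30, 08:30–08:45, 10:30–11:45.
Windows ≥ 30 min: 06:00–06:30, 10:30–11:45.
Earliest such window starts at 06:00.

06:00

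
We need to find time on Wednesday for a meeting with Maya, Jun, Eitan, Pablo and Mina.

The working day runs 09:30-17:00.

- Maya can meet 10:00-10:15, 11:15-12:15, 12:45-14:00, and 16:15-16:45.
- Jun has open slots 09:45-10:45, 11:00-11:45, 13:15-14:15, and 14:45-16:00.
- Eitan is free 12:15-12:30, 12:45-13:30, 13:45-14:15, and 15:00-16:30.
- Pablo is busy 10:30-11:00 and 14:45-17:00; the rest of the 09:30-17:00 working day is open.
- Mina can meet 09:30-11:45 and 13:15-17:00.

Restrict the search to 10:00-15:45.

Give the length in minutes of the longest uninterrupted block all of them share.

Pablo free within 09:30–17:00: 09:30–10:30, 11:00–14:45.
Maya ∩ Jun: 10:00–10:15, 11:15–11:45, 13:15–14:00.
Maya ∩ Jun ∩ Eitan: 13:15–13:30, 13:45–14:00.
Maya ∩ Jun ∩ Eitan ∩ Pablo: 13:15–13:30, 13:45–14:00.
Maya ∩ Jun ∩ Eitan ∩ Pablo ∩ Mina: 13:15–13:30, 13:45–14:00.
Restricted to 10:00–15:45: 13:15–13:30, 13:45–14:00.
Common window lengths: 15, 15 min; longest is 15.

15 minutes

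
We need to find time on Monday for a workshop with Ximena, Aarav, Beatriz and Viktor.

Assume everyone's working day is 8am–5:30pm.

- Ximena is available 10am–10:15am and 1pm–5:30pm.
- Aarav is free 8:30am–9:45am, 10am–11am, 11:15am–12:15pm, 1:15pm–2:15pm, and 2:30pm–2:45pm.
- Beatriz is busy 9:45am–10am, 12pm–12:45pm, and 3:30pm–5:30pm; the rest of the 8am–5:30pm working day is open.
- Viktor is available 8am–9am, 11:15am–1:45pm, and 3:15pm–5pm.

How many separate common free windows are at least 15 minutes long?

Beatriz free within 08:00–17:30: 08:00–09:45, 10:00–12:00, 12:45–15:30.
Ximena ∩ Aarav: 10:00–10:15, 13:15–14:15, 14:30–14:45.
Ximena ∩ Aarav ∩ Beatriz: 10:00–10:15, 13:15–14:15, 14:30–14:45.
Ximena ∩ Aarav ∩ Beatriz ∩ Viktor: 13:15–13:45.
Windows ≥ 15 min: 13:15–13:45.
That's 1 window.

1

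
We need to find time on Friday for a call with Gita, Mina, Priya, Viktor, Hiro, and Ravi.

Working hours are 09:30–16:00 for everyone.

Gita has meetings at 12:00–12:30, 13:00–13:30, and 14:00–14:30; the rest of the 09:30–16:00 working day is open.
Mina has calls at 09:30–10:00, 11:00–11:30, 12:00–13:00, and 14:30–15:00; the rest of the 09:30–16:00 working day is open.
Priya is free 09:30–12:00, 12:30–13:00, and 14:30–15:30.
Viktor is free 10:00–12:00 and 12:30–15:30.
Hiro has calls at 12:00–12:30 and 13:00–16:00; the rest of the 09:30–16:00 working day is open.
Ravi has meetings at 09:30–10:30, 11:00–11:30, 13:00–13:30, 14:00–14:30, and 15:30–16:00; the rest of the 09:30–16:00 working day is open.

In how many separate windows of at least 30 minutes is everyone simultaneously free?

Gita free within 09:30–16:00: 09:30–12:00, 12:30–13:00, 13:30–14:00, 14:30–16:00.
Mina free within 09:30–16:00: 10:00–11:00, 11:30–12:00, 13:00–14:30, 15:00–16:00.
Hiro free within 09:30–16:00: 09:30–12:00, 12:30–13:00.
Ravi free within 09:30–16:00: 10:30–11:00, 11:30–13:00, 13:30–14:00, 14:30–15:30.
Gita ∩ Mina: 10:00–11:00, 11:30–12:00, 13:30–14:00, 15:00–16:00.
Gita ∩ Mina ∩ Priya: 10:00–11:00, 11:30–12:00, 15:00–15:30.
Gita ∩ Mina ∩ Priya ∩ Viktor: 10:00–11:00, 11:30–12:00, 15:00–15:30.
Gita ∩ Mina ∩ Priya ∩ Viktor ∩ Hiro: 10:00–11:00, 11:30–12:00.
Gita ∩ Mina ∩ Priya ∩ Viktor ∩ Hiro ∩ Ravi: 10:30–11:00, 11:30–12:00.
Windows ≥ 30 min: 10:30–11:00, 11:30–12:00.
That's 2 windows.

2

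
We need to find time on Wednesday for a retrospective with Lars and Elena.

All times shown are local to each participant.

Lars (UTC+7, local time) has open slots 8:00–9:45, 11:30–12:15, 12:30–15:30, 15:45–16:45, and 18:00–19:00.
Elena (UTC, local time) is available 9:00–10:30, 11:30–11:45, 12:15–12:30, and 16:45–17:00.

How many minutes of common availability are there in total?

Lars → UTC: 01:00–02:45, 04:30–05:15, 05:30–08:30, 08:45–09:45, 11:00–12:00.
Elena → UTC: 09:00–10:30, 11:30–11:45, 12:15–12:30, 16:45–17:00.
Lars ∩ Elena: 09:00–09:45, 11:30–11:45.
Total common minutes: 45 + 15 = 60.

60 minutes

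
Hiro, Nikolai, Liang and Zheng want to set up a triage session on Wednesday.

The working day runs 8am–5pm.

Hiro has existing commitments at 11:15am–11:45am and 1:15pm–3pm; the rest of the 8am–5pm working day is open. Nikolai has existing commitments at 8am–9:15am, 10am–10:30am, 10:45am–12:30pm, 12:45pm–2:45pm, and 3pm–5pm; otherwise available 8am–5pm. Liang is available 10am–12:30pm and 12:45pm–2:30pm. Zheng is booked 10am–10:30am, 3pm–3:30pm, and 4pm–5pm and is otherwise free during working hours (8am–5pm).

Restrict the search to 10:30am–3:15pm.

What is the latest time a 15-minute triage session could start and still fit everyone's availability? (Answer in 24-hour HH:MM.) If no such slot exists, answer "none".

10:30

Hiro free within 08:00–17:00: 08:00–11:15, 11:45–13:15, 15:00–17:00.
Nikolai free within 08:00–17:00: 09:15–10:00, 10:30–10:45, 12:30–12:45, 14:45–15:00.
Zheng free within 08:00–17:00: 08:00–10:00, 10:30–15:00, 15:30–16:00.
Hiro ∩ Nikolai: 09:15–10:00, 10:30–10:45, 12:30–12:45.
Hiro ∩ Nikolai ∩ Liang: 10:30–10:45.
Hiro ∩ Nikolai ∩ Liang ∩ Zheng: 10:30–10:45.
Restricted to 10:30–15:15: 10:30–10:45.
Windows ≥ 15 min: 10:30–10:45.
Latest start in the last window 10:30–10:45 is 10:45 − 15 min = 10:30.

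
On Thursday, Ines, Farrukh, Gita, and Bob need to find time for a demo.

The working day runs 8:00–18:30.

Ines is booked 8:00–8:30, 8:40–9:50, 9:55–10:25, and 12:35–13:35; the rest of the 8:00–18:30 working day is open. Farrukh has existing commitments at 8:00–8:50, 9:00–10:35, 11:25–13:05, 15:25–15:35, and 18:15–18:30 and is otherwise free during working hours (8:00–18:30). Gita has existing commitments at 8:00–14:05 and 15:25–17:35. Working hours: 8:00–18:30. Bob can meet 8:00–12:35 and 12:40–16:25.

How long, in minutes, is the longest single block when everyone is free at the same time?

80 minutes

Ines free within 08:00–18:30: 08:30–08:40, 09:50–09:55, 10:25–12:35, 13:35–18:30.
Farrukh free within 08:00–18:30: 08:50–09:00, 10:35–11:25, 13:05–15:25, 15:35–18:15.
Gita free within 08:00–18:30: 14:05–15:25, 17:35–18:30.
Ines ∩ Farrukh: 10:35–11:25, 13:35–15:25, 15:35–18:15.
Ines ∩ Farrukh ∩ Gita: 14:05–15:25, 17:35–18:15.
Ines ∩ Farrukh ∩ Gita ∩ Bob: 14:05–15:25.
Single common window of 80 minutes.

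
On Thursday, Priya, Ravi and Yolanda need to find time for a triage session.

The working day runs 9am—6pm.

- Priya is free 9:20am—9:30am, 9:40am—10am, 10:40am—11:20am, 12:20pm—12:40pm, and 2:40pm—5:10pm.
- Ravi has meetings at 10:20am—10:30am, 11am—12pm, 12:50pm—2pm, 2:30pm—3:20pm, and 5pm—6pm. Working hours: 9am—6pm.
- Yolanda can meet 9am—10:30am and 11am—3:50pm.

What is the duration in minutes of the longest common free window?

Ravi free within 09:00–18:00: 09:00–10:20, 10:30–11:00, 12:00–12:50, 14:00–14:30, 15:20–17:00.
Priya ∩ Ravi: 09:20–09:30, 09:40–10:00, 10:40–11:00, 12:20–12:40, 15:20–17:00.
Priya ∩ Ravi ∩ Yolanda: 09:20–09:30, 09:40–10:00, 12:20–12:40, 15:20–15:50.
Common window lengths: 10, 20, 20, 30 min; longest is 30.

30 minutes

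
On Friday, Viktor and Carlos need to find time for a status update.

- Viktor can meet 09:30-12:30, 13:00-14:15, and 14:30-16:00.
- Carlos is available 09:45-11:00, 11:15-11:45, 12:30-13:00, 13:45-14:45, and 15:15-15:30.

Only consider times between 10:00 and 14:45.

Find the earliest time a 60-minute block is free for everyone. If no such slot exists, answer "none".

10:00

Viktor ∩ Carlos: 09:45–11:00, 11:15–11:45, 13:45–14:15, 14:30–14:45, 15:15–15:30.
Restricted to 10:00–14:45: 10:00–11:00, 11:15–11:45, 13:45–14:15, 14:30–14:45.
Windows ≥ 60 min: 10:00–11:00.
Earliest such window starts at 10:00.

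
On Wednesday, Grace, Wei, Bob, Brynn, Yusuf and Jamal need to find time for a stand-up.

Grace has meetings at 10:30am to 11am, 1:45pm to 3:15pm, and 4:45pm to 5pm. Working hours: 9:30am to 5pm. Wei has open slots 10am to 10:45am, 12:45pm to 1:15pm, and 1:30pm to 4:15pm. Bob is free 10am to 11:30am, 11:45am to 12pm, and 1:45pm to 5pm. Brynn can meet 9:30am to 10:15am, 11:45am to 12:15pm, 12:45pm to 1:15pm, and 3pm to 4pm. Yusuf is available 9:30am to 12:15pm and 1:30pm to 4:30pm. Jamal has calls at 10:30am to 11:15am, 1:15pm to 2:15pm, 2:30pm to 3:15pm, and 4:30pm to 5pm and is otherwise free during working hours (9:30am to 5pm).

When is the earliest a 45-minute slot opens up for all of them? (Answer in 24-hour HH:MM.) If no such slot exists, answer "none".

15:15

Grace free within 09:30–17:00: 09:30–10:30, 11:00–13:45, 15:15–16:45.
Jamal free within 09:30–17:00: 09:30–10:30, 11:15–13:15, 14:15–14:30, 15:15–16:30.
Grace ∩ Wei: 10:00–10:30, 12:45–13:15, 13:30–13:45, 15:15–16:15.
Grace ∩ Wei ∩ Bob: 10:00–10:30, 15:15–16:15.
Grace ∩ Wei ∩ Bob ∩ Brynn: 10:00–10:15, 15:15–16:00.
Grace ∩ Wei ∩ Bob ∩ Brynn ∩ Yusuf: 10:00–10:15, 15:15–16:00.
Grace ∩ Wei ∩ Bob ∩ Brynn ∩ Yusuf ∩ Jamal: 10:00–10:15, 15:15–16:00.
Windows ≥ 45 min: 15:15–16:00.
Earliest such window starts at 15:15.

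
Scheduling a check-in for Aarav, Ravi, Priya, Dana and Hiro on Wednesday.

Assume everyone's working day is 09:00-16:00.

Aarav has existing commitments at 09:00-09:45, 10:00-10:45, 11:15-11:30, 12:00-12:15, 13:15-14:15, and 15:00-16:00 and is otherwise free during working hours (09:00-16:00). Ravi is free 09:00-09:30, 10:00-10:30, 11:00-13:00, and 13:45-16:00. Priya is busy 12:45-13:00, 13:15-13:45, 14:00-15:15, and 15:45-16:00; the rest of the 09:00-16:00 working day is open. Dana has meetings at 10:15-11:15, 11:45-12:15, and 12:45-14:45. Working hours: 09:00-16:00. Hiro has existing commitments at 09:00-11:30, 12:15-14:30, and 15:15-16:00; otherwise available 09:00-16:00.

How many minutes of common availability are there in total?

15 minutes

Aarav free within 09:00–16:00: 09:45–10:00, 10:45–11:15, 11:30–12:00, 12:15–13:15, 14:15–15:00.
Priya free within 09:00–16:00: 09:00–12:45, 13:00–13:15, 13:45–14:00, 15:15–15:45.
Dana free within 09:00–16:00: 09:00–10:15, 11:15–11:45, 12:15–12:45, 14:45–16:00.
Hiro free within 09:00–16:00: 11:30–12:15, 14:30–15:15.
Aarav ∩ Ravi: 11:00–11:15, 11:30–12:00, 12:15–13:00, 14:15–15:00.
Aarav ∩ Ravi ∩ Priya: 11:00–11:15, 11:30–12:00, 12:15–12:45.
Aarav ∩ Ravi ∩ Priya ∩ Dana: 11:30–11:45, 12:15–12:45.
Aarav ∩ Ravi ∩ Priya ∩ Dana ∩ Hiro: 11:30–11:45.
Total common minutes: 15.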